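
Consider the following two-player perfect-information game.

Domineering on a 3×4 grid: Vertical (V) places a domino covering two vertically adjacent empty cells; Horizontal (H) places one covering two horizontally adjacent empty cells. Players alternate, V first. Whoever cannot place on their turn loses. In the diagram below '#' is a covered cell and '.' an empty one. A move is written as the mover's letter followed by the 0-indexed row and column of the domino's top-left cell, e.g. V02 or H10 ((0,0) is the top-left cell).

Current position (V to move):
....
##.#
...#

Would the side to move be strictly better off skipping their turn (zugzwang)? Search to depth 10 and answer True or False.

[..../##.#/...#] V move#1: V02:-1/..#./####/...#*, V12:-1/..../####/..##
[..#./####/...#] H move#2: H00:+1/###./####/...#*, H20:+1/..#./####/##.#, H21:+1/..#./####/.###
[###./####/...#] end (terminal -1, V#3); searched ..../##.#/...# to 10
pass branch (H moves first from the same position):
  | [..../##.#/...#] H move#1: H00:+1/##../##.#/...#*, H01:+1/.##./##.#/...#, H02:+1/..##/##.#/...#, H20:+1/..../##.#/##.#, H21:+1/..../##.#/.###
  | [##../##.#/...#] V move#2: V02:-1/###./####/...#*, V12:-1/##../####/..##
  | [###./####/...#] H move#3: H20:+1/###./####/##.#*, H21:+1/###./####/.###
  | [###./####/##.#] end (terminal -1, V#4); searched ..../##.#/...# to 10
V moving scores -1; V passing scores -1

zugzwang(..../##.#/...#, V) = False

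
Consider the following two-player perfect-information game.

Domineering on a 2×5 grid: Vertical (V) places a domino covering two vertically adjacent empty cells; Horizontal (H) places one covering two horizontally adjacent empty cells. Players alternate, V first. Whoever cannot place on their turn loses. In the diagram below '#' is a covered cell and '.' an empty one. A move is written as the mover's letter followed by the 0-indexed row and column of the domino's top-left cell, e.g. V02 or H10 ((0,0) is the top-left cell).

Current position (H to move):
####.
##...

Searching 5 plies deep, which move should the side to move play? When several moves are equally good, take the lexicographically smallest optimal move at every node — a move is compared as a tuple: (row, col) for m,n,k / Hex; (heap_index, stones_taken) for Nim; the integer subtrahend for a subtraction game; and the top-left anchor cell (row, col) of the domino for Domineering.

[####./##...] H move#1: H12:-1/####./####., H13:+1/####./##.##*
[####./##.##] end (terminal -1, V#2); searched ####./##... to 5

H's best at [####./##...]: H13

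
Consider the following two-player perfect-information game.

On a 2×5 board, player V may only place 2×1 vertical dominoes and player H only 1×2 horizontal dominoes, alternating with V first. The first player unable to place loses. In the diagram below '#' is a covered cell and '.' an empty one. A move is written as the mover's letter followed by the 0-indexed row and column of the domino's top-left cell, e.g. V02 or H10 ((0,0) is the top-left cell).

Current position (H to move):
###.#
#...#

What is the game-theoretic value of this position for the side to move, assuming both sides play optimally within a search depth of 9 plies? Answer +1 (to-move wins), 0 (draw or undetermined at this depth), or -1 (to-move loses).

value(###.#/#...#, H) = +1

[###.#/#...#] H move#1: H11:-1/###.#/###.#, H12:+1/###.#/#.###*
[###.#/#.###] end (terminal -1, V#2); searched ###.#/#...# to 9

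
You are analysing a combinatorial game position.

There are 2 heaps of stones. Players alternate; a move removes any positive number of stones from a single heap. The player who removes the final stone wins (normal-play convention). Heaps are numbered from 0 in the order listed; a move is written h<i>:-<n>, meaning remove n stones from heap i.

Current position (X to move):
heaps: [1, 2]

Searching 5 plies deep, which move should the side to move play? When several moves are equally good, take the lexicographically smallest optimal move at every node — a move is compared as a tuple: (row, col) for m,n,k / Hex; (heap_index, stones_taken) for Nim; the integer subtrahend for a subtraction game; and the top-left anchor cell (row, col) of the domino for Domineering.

X's best at [(1,2)]: h1:-1

ply 1, X at (1,2) | h0:-1=-1→(0,2); h1:-1=+1→(1,1)*; h1:-2=-1→(1,0)
ply 2, O at (1,1) | h0:-1=-1→(0,1)*; h1:-1=-1→(1,0)
ply 3, X at (0,1) | h1:-1=+1→(0,0)*
ply 4: (0,0) is terminal -1 (O); from (1,2) depth 5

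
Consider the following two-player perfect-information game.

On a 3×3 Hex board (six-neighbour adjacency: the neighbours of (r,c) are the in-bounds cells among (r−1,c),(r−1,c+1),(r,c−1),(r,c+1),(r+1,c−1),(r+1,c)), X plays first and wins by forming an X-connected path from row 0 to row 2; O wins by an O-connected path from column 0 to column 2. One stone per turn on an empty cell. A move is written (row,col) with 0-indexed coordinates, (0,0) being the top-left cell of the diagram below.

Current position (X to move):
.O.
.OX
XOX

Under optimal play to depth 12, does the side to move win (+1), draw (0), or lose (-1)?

value(.O./.OX/XOX, X) = +1

ply 1, X at .O./.OX/XOX | (0,0)=+1→XO./.OX/XOX*; (0,2)=+1→.OX/.OX/XOX; (1,0)=+1→.O./XOX/XOX
ply 2, O at XO./.OX/XOX | (0,2)=-1→XOO/.OX/XOX*; (1,0)=-1→XO./OOX/XOX
ply 3, X at XOO/.OX/XOX | (1,0)=+1→XOO/XOX/XOX*
ply 4: XOO/XOX/XOX is terminal -1 (O); from .O./.OX/XOX depth 12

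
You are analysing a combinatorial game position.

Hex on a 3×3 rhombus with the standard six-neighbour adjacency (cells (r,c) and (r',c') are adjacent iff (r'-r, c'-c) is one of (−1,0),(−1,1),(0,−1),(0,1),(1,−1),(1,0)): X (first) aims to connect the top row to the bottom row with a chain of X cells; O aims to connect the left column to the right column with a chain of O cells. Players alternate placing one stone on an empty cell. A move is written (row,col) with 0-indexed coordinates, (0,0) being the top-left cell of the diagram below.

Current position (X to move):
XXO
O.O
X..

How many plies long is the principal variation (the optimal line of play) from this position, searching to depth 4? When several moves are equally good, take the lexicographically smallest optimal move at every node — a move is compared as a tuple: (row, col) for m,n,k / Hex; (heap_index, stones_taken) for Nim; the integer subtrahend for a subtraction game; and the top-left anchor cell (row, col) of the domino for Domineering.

PV length from [XXO/O.O/X..]: 1 ply

ply 1, X at XXO/O.O/X.. | (1,1)=+1→XXO/OXO/X..*; (2,1)=-1→XXO/O.O/XX.; (2,2)=-1→XXO/O.O/X.X
ply 2: XXO/OXO/X.. is terminal -1 (O); from XXO/O.O/X.. depth 4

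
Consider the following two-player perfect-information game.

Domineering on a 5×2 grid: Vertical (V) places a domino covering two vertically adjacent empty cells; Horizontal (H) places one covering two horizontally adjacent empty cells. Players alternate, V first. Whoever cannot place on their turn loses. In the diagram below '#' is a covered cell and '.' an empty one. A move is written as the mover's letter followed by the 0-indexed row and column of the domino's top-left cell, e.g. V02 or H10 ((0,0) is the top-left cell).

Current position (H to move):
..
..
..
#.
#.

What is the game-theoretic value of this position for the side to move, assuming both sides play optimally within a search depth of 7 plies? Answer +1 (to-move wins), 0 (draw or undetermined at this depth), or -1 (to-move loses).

value(../../../#./#., H) = +1

[../../../#./#.] H move#1: H00:-1/##/../../#./#., H10:+1/../##/../#./#.*, H20:-1/../../##/#./#.
[../##/../#./#.] V move#2: V21:-1/../##/.#/##/#.*, V31:-1/../##/../##/##
[../##/.#/##/#.] H move#3: H00:+1/##/##/.#/##/#.*
[##/##/.#/##/#.] end (terminal -1, V#4); searched ../../../#./#. to 7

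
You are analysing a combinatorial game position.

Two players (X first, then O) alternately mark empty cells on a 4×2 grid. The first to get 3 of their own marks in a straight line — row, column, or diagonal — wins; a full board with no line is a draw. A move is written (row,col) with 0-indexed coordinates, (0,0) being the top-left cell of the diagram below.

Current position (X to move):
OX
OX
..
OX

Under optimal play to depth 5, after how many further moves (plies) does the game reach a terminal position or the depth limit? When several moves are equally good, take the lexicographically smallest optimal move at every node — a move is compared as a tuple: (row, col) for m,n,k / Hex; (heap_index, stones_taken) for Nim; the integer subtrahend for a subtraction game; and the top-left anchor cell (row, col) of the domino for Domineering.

[OX/OX/../OX] X move#1: (2,0):+0/OX/OX/X./OX, (2,1):+1/OX/OX/.X/OX*
[OX/OX/.X/OX] end (terminal -1, O#2); searched OX/OX/../OX to 5

PV length from [OX/OX/../OX]: 1 ply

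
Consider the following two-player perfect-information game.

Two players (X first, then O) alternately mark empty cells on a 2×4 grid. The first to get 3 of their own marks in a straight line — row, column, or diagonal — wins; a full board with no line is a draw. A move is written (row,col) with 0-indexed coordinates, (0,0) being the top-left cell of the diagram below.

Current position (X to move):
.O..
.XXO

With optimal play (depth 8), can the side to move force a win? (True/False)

[.O../.XXO] X move#1: (0,0):+0/XO../.XXO, (0,2):+0/.OX./.XXO, (0,3):+0/.O.X/.XXO, (1,0):+1/.O../XXXO*
[.O../XXXO] end (terminal -1, O#2); searched .O../.XXO to 8

X winning at [.O../.XXO]: True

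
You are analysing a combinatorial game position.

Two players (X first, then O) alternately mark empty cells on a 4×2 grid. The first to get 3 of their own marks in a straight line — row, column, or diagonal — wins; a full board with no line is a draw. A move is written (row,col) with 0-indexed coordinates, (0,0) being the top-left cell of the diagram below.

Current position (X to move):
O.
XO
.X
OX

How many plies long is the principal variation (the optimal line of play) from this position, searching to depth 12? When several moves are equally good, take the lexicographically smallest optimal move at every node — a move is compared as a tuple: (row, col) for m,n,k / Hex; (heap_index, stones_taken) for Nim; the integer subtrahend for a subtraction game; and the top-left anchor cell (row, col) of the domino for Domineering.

[O./XO/.X/OX] X move#1: (0,1):+0/OX/XO/.X/OX*, (2,0):+0/O./XO/XX/OX
[OX/XO/.X/OX] O move#2: (2,0):+0/OX/XO/OX/OX*
[OX/XO/OX/OX] end (terminal +0, X#3); searched O./XO/.X/OX to 12

PV length from [O./XO/.X/OX]: 2 plies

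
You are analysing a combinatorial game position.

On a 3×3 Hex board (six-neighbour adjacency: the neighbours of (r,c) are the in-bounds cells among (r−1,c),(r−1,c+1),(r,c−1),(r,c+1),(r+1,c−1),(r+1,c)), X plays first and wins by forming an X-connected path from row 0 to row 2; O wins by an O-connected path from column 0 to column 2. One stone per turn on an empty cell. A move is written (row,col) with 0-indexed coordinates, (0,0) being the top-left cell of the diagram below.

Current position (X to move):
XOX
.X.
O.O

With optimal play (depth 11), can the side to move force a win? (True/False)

p1 X@[XOX/.X./O.O]: (1,0)[XOX/XX./O.O]-1 (1,2)[XOX/.XX/O.O]-1 (2,1)[XOX/.X./OXO]+1*
p2 O@[XOX/.X./OXO] terminal -1; root [XOX/.X./O.O] d11

X winning at [XOX/.X./O.O]: True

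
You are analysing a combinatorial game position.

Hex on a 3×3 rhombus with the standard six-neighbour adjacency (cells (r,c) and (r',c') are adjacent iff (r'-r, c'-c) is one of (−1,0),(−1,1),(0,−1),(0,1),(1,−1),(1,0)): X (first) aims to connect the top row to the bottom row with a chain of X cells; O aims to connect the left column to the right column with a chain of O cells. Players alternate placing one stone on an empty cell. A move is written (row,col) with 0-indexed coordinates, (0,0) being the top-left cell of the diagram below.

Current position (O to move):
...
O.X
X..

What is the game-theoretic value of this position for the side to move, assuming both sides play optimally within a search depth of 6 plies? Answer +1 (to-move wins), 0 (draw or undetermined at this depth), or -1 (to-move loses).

value(.../O.X/X.., O) = +1

p1 O@[.../O.X/X..]: (0,0)[O../O.X/X..]-1 (0,1)[.O./O.X/X..]-1 (0,2)[..O/O.X/X..]+1* (1,1)[.../OOX/X..]-1 (2,1)[.../O.X/XO.]-1 (2,2)[.../O.X/X.O]-1
p2 X@[..O/O.X/X..]: (0,0)[X.O/O.X/X..]-1* (0,1)[.XO/O.X/X..]-1 (1,1)[..O/OXX/X..]-1 (2,1)[..O/O.X/XX.]-1 (2,2)[..O/O.X/X.X]-1
p3 O@[X.O/O.X/X..]: (0,1)[XOO/O.X/X..]+1* (1,1)[X.O/OOX/X..]+1 (2,1)[X.O/O.X/XO.]+1 (2,2)[X.O/O.X/X.O]+1
p4 X@[XOO/O.X/X..] terminal -1; root [.../O.X/X..] d6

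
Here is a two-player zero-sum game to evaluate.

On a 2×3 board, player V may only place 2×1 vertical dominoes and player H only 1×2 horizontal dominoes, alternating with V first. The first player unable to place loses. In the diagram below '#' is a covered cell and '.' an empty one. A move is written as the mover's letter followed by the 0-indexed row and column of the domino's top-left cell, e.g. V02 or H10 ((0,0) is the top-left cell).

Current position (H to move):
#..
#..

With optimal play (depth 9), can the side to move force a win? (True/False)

ply 1, H at #../#.. | H01=+1→###/#..*; H11=+1→#../###
ply 2: ###/#.. is terminal -1 (V); from #../#.. depth 9

H winning at [#../#..]: True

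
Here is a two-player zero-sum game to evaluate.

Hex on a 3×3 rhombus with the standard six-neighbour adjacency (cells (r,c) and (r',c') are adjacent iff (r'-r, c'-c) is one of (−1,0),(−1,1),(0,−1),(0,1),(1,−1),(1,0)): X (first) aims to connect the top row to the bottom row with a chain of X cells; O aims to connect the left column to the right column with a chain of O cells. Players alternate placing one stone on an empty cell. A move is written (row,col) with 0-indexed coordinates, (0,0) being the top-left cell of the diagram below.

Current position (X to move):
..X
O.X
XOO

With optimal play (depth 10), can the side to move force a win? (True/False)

X winning at [..X/O.X/XOO]: True

p1 X@[..X/O.X/XOO]: (0,0)[X.X/O.X/XOO]-1 (0,1)[.XX/O.X/XOO]-1 (1,1)[..X/OXX/XOO]+1*
p2 O@[..X/OXX/XOO] terminal -1; root [..X/O.X/XOO] d10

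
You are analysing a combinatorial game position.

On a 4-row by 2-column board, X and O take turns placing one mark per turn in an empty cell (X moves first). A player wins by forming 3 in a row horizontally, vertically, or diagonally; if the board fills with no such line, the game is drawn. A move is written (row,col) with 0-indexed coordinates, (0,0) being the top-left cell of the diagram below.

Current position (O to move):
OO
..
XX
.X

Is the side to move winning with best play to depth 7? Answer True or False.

[OO/../XX/.X] O move#1: (1,0):-1/OO/O./XX/.X, (1,1):+0/OO/.O/XX/.X*, (3,0):-1/OO/../XX/OX
[OO/.O/XX/.X] X move#2: (1,0):+0/OO/XO/XX/.X*, (3,0):+0/OO/.O/XX/XX
[OO/XO/XX/.X] O move#3: (3,0):+0/OO/XO/XX/OX*
[OO/XO/XX/OX] end (terminal +0, X#4); searched OO/../XX/.X to 7

O winning at [OO/../XX/.X]: False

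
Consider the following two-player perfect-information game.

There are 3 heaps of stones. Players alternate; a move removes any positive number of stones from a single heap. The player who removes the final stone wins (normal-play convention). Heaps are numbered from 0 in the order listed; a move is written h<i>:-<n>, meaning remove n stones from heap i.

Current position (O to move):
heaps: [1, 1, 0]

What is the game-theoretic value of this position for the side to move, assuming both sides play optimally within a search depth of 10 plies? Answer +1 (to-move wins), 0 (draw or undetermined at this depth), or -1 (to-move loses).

p1 O@[(1,1,0)]: h0:-1[(0,1,0)]-1* h1:-1[(1,0,0)]-1
p2 X@[(0,1,0)]: h1:-1[(0,0,0)]+1*
p3 O@[(0,0,0)] terminal -1; root [(1,1,0)] d10

value((1,1,0), O) = -1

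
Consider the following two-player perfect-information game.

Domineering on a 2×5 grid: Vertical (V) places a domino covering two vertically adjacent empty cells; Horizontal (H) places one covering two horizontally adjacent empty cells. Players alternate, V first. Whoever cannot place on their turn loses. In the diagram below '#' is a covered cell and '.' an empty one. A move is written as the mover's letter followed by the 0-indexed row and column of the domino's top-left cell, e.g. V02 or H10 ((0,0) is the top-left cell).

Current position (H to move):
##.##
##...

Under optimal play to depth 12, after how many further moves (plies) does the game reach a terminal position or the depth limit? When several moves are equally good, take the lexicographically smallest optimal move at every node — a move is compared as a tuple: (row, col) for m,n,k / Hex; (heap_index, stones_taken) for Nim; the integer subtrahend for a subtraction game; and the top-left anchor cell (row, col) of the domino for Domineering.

[##.##/##...] H move#1: H12:+1/##.##/####.*, H13:-1/##.##/##.##
[##.##/####.] end (terminal -1, V#2); searched ##.##/##... to 12

PV length from [##.##/##...]: 1 ply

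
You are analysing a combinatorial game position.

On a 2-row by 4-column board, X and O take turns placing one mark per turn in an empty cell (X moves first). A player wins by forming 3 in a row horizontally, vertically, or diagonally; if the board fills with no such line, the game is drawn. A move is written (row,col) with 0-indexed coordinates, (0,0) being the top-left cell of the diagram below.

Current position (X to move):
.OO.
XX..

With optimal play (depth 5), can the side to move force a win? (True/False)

X winning at [.OO./XX..]: True

[.OO./XX..] X move#1: (0,0):-1/XOO./XX.., (0,3):-1/.OOX/XX.., (1,2):+1/.OO./XXX.*, (1,3):-1/.OO./XX.X
[.OO./XXX.] end (terminal -1, O#2); searched .OO./XX.. to 5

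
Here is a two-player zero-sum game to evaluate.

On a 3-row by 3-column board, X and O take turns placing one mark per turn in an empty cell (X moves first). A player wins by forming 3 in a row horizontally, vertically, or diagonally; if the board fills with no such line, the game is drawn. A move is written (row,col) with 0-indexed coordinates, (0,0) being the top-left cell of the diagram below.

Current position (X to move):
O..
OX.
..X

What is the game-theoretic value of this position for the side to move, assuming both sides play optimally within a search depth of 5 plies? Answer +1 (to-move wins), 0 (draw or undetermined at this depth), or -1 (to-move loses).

value(O../OX./..X, X) = +1

ply 1, X at O../OX./..X | (0,1)=-1→OX./OX./..X; (0,2)=-1→O.X/OX./..X; (1,2)=-1→O../OXX/..X; (2,0)=+1→O../OX./X.X*; (2,1)=-1→O../OX./.XX
ply 2, O at O../OX./X.X | (0,1)=-1→OO./OX./X.X*; (0,2)=-1→O.O/OX./X.X; (1,2)=-1→O../OXO/X.X; (2,1)=-1→O../OX./XOX
ply 3, X at OO./OX./X.X | (0,2)=+1→OOX/OX./X.X*; (1,2)=-1→OO./OXX/X.X; (2,1)=+1→OO./OX./XXX
ply 4: OOX/OX./X.X is terminal -1 (O); from O../OX./..X depth 5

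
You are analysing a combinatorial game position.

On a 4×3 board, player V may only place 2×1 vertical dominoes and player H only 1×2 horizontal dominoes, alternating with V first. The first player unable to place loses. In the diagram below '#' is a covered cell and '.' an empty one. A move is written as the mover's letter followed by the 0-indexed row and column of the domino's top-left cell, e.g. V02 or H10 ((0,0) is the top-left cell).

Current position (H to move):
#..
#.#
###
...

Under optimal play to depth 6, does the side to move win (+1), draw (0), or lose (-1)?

value(#../#.#/###/..., H) = +1

[#../#.#/###/...] H move#1: H01:+1/###/#.#/###/...*, H30:-1/#../#.#/###/##., H31:-1/#../#.#/###/.##
[###/#.#/###/...] end (terminal -1, V#2); searched #../#.#/###/... to 6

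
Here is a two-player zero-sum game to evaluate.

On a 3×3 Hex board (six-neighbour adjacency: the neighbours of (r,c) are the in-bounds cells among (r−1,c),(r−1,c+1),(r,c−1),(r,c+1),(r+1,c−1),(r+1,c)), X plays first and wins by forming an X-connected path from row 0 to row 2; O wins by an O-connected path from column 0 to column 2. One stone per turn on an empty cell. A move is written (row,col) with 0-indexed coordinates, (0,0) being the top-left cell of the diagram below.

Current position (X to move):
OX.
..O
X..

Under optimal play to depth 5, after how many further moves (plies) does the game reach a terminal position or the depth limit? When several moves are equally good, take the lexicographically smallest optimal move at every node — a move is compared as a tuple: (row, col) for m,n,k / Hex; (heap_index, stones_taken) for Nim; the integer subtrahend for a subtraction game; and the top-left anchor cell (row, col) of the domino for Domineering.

[OX./..O/X..] X move#1: (0,2):+1/OXX/..O/X..*, (1,0):+1/OX./X.O/X.., (1,1):+1/OX./.XO/X.., (2,1):+1/OX./..O/XX., (2,2):+1/OX./..O/X.X
[OXX/..O/X..] O move#2: (1,0):-1/OXX/O.O/X..*, (1,1):-1/OXX/.OO/X.., (2,1):-1/OXX/..O/XO., (2,2):-1/OXX/..O/X.O
[OXX/O.O/X..] X move#3: (1,1):+1/OXX/OXO/X..*, (2,1):-1/OXX/O.O/XX., (2,2):-1/OXX/O.O/X.X
[OXX/OXO/X..] end (terminal -1, O#4); searched OX./..O/X.. to 5

PV length from [OX./..O/X..]: 3 plies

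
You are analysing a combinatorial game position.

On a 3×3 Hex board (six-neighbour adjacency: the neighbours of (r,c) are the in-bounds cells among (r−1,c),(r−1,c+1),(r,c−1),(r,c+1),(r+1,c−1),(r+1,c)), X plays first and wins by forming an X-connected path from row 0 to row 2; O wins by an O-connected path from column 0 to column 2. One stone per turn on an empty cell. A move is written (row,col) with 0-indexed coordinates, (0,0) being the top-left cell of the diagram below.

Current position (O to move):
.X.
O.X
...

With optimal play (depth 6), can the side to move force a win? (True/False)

[.X./O.X/...] O move#1: (0,0):-1/OX./O.X/...*, (0,2):-1/.XO/O.X/..., (1,1):-1/.X./OOX/..., (2,0):-1/.X./O.X/O.., (2,1):-1/.X./O.X/.O., (2,2):-1/.X./O.X/..O
[OX./O.X/...] X move#2: (0,2):+1/OXX/O.X/...*, (1,1):+1/OX./OXX/..., (2,0):+1/OX./O.X/X.., (2,1):+1/OX./O.X/.X., (2,2):+1/OX./O.X/..X
[OXX/O.X/...] O move#3: (1,1):-1/OXX/OOX/...*, (2,0):-1/OXX/O.X/O.., (2,1):-1/OXX/O.X/.O., (2,2):-1/OXX/O.X/..O
[OXX/OOX/...] X move#4: (2,0):+1/OXX/OOX/X..*, (2,1):+1/OXX/OOX/.X., (2,2):+1/OXX/OOX/..X
[OXX/OOX/X..] O move#5: (2,1):-1/OXX/OOX/XO.*, (2,2):-1/OXX/OOX/X.O
[OXX/OOX/XO.] X move#6: (2,2):+1/OXX/OOX/XOX*
[OXX/OOX/XOX] end (terminal -1, O#7); searched .X./O.X/... to 6

O winning at [.X./O.X/...]: False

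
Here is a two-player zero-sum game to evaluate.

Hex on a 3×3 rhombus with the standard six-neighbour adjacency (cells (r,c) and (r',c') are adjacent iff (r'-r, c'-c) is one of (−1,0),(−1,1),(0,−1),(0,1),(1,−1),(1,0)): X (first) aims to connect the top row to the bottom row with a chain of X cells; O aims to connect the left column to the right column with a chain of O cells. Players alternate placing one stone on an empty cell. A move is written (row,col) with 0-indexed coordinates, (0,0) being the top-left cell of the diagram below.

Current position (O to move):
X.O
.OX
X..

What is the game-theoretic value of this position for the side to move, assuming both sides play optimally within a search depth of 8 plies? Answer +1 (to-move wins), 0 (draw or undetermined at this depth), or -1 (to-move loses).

[X.O/.OX/X..] O move#1: (0,1):-1/XOO/.OX/X.., (1,0):+1/X.O/OOX/X..*, (2,1):-1/X.O/.OX/XO., (2,2):-1/X.O/.OX/X.O
[X.O/OOX/X..] end (terminal -1, X#2); searched X.O/.OX/X.. to 8

value(X.O/.OX/X.., O) = +1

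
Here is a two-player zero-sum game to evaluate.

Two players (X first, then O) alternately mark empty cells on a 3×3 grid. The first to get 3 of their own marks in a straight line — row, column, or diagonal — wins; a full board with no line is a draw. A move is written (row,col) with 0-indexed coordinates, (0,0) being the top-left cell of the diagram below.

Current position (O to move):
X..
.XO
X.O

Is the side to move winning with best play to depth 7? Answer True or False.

p1 O@[X../.XO/X.O]: (0,1)[XO./.XO/X.O]-1 (0,2)[X.O/.XO/X.O]+1* (1,0)[X../OXO/X.O]-1 (2,1)[X../.XO/XOO]-1
p2 X@[X.O/.XO/X.O] terminal -1; root [X../.XO/X.O] d7

O winning at [X../.XO/X.O]: True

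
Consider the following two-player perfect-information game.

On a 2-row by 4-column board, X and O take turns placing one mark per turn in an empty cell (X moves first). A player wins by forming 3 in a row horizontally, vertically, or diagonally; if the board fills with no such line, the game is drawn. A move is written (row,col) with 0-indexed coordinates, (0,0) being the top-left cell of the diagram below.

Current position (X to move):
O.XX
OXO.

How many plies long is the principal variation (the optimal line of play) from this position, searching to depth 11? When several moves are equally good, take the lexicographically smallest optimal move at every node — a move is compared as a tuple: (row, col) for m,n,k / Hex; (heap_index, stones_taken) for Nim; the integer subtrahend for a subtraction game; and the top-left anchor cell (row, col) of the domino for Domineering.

PV length from [O.XX/OXO.]: 1 ply

[O.XX/OXO.] X move#1: (0,1):+1/OXXX/OXO.*, (1,3):+0/O.XX/OXOX
[OXXX/OXO.] end (terminal -1, O#2); searched O.XX/OXO. to 11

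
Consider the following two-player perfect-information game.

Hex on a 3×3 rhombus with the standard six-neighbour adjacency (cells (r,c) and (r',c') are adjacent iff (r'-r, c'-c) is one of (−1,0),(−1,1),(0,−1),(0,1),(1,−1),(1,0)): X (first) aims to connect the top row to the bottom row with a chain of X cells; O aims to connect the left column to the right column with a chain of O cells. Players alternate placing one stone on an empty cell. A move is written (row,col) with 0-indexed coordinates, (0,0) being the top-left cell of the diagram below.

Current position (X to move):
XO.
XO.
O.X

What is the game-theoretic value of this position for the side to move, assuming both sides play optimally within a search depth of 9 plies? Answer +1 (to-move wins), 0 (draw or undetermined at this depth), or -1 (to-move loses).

ply 1, X at XO./XO./O.X | (0,2)=-1→XOX/XO./O.X*; (1,2)=-1→XO./XOX/O.X; (2,1)=-1→XO./XO./OXX
ply 2, O at XOX/XO./O.X | (1,2)=+1→XOX/XOO/O.X*; (2,1)=-1→XOX/XO./OOX
ply 3: XOX/XOO/O.X is terminal -1 (X); from XO./XO./O.X depth 9

value(XO./XO./O.X, X) = -1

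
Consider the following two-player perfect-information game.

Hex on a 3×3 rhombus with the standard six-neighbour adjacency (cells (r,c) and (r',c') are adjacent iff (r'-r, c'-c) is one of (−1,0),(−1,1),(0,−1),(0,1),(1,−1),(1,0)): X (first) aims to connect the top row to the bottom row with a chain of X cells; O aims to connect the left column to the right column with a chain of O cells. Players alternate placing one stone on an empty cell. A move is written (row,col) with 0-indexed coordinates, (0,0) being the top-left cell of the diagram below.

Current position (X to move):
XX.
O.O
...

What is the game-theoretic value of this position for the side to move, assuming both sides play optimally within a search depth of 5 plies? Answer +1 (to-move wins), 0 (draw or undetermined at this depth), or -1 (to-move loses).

p1 X@[XX./O.O/...]: (0,2)[XXX/O.O/...]-1 (1,1)[XX./OXO/...]+1* (2,0)[XX./O.O/X..]-1 (2,1)[XX./O.O/.X.]-1 (2,2)[XX./O.O/..X]-1
p2 O@[XX./OXO/...]: (0,2)[XXO/OXO/...]-1* (2,0)[XX./OXO/O..]-1 (2,1)[XX./OXO/.O.]-1 (2,2)[XX./OXO/..O]-1
p3 X@[XXO/OXO/...]: (2,0)[XXO/OXO/X..]+1* (2,1)[XXO/OXO/.X.]+1 (2,2)[XXO/OXO/..X]+1
p4 O@[XXO/OXO/X..] terminal -1; root [XX./O.O/...] d5

value(XX./O.O/..., X) = +1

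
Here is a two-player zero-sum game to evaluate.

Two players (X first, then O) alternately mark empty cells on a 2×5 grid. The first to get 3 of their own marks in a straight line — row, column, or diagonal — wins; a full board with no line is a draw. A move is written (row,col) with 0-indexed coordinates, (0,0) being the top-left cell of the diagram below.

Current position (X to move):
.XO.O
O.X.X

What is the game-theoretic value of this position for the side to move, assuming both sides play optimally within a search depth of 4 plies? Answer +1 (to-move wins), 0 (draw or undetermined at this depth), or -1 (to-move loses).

ply 1, X at .XO.O/O.X.X | (0,0)=-1→XXO.O/O.X.X; (0,3)=+0→.XOXO/O.X.X; (1,1)=-1→.XO.O/OXX.X; (1,3)=+1→.XO.O/O.XXX*
ply 2: .XO.O/O.XXX is terminal -1 (O); from .XO.O/O.X.X depth 4

value(.XO.O/O.X.X, X) = +1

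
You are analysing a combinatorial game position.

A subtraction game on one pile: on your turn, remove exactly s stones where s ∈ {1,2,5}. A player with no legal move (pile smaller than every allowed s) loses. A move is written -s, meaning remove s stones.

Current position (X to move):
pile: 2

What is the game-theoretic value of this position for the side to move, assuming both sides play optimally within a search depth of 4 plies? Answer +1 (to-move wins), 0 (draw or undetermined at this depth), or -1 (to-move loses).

p1 X@[2]: -1[1]-1 -2[0]+1*
p2 O@[0] terminal -1; root [2] d4

value(2, X) = +1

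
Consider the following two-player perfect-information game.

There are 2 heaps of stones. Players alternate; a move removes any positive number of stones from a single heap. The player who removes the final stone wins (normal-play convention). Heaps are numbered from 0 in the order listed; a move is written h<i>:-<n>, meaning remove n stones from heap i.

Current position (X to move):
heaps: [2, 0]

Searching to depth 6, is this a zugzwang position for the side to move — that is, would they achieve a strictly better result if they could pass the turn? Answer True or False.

zugzwang((2,0), X) = False

p1 X@[(2,0)]: h0:-1[(1,0)]-1 h0:-2[(0,0)]+1*
p2 O@[(0,0)] terminal -1; root [(2,0)] d6
pass branch (O moves first from the same position):
  | p1 O@[(2,0)]: h0:-1[(1,0)]-1 h0:-2[(0,0)]+1*
  | p2 X@[(0,0)] terminal -1; root [(2,0)] d6
X moving scores +1; X passing scores -1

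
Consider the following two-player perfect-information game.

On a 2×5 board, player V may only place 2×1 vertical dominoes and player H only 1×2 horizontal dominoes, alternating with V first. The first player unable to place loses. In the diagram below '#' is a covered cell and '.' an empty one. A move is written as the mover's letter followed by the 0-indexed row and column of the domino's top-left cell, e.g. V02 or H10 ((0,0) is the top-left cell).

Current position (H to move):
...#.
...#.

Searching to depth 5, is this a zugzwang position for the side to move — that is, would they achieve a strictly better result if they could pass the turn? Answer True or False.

zugzwang(...#./...#., H) = False

[...#./...#.] H move#1: H00:-1/##.#./...#.*, H01:-1/.###./...#., H10:-1/...#./##.#., H11:-1/...#./.###.
[##.#./...#.] V move#2: V02:+1/####./..##.*, V04:-1/##.##/...##
[####./..##.] H move#3: H10:-1/####./####.*
[####./####.] V move#4: V04:+1/#####/#####*
[#####/#####] end (terminal -1, H#5); searched ...#./...#. to 5
pass branch (V moves first from the same position):
  | [...#./...#.] V move#1: V00:-1/#..#./#..#., V01:+1/.#.#./.#.#.*, V02:-1/..##./..##., V04:-1/...##/...##
  | [.#.#./.#.#.] end (terminal -1, H#2); searched ...#./...#. to 5
H moving scores -1; H passing scores -1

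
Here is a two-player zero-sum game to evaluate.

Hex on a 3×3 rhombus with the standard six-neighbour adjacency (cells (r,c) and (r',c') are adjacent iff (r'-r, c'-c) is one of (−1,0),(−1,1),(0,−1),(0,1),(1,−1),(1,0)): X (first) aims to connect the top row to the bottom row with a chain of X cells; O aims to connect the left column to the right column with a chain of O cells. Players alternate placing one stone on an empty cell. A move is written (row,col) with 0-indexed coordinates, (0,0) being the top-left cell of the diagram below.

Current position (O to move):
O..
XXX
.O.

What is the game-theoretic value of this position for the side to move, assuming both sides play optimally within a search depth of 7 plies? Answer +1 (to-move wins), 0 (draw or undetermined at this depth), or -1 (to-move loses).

value(O../XXX/.O., O) = -1

p1 O@[O../XXX/.O.]: (0,1)[OO./XXX/.O.]-1* (0,2)[O.O/XXX/.O.]-1 (2,0)[O../XXX/OO.]-1 (2,2)[O../XXX/.OO]-1
p2 X@[OO./XXX/.O.]: (0,2)[OOX/XXX/.O.]+1* (2,0)[OO./XXX/XO.]-1 (2,2)[OO./XXX/.OX]-1
p3 O@[OOX/XXX/.O.]: (2,0)[OOX/XXX/OO.]-1* (2,2)[OOX/XXX/.OO]-1
p4 X@[OOX/XXX/OO.]: (2,2)[OOX/XXX/OOX]+1*
p5 O@[OOX/XXX/OOX] terminal -1; root [O../XXX/.O.] d7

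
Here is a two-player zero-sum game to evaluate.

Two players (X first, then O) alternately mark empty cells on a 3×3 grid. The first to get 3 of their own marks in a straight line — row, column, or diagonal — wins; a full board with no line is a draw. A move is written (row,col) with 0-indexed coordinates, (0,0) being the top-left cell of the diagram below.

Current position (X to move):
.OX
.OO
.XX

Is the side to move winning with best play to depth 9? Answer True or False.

p1 X@[.OX/.OO/.XX]: (0,0)[XOX/.OO/.XX]-1 (1,0)[.OX/XOO/.XX]+0 (2,0)[.OX/.OO/XXX]+1*
p2 O@[.OX/.OO/XXX] terminal -1; root [.OX/.OO/.XX] d9

X winning at [.OX/.OO/.XX]: True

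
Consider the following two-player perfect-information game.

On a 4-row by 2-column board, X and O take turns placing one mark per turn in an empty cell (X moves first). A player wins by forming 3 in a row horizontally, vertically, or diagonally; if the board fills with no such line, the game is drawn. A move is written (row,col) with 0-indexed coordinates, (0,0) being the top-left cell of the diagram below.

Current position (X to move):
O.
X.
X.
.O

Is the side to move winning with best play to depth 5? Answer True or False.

X winning at [O./X./X./.O]: True

p1 X@[O./X./X./.O]: (0,1)[OX/X./X./.O]+0 (1,1)[O./XX/X./.O]+0 (2,1)[O./X./XX/.O]+0 (3,0)[O./X./X./XO]+1*
p2 O@[O./X./X./XO] terminal -1; root [O./X./X./.O] d5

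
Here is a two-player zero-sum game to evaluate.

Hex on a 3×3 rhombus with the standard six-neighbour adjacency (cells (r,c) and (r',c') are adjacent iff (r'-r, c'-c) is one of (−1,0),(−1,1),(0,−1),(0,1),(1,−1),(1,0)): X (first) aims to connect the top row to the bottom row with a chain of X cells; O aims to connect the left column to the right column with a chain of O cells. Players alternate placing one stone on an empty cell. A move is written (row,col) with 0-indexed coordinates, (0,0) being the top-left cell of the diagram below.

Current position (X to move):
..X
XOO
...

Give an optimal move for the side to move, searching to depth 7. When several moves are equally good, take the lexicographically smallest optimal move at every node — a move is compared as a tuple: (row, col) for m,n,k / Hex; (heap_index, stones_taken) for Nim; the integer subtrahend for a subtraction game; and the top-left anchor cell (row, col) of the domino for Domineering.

[..X/XOO/...] X move#1: (0,0):-1/X.X/XOO/..., (0,1):-1/.XX/XOO/..., (2,0):+1/..X/XOO/X..*, (2,1):-1/..X/XOO/.X., (2,2):-1/..X/XOO/..X
[..X/XOO/X..] O move#2: (0,0):-1/O.X/XOO/X..*, (0,1):-1/.OX/XOO/X.., (2,1):-1/..X/XOO/XO., (2,2):-1/..X/XOO/X.O
[O.X/XOO/X..] X move#3: (0,1):+1/OXX/XOO/X..*, (2,1):-1/O.X/XOO/XX., (2,2):-1/O.X/XOO/X.X
[OXX/XOO/X..] end (terminal -1, O#4); searched ..X/XOO/... to 7

X's best at [..X/XOO/...]: (2,0)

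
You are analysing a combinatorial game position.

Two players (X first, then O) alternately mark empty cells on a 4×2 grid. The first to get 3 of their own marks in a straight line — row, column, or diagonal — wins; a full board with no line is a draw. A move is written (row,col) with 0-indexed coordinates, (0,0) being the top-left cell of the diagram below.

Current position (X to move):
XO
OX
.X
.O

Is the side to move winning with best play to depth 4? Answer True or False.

[XO/OX/.X/.O] X move#1: (2,0):+0/XO/OX/XX/.O*, (3,0):+0/XO/OX/.X/XO
[XO/OX/XX/.O] O move#2: (3,0):+0/XO/OX/XX/OO*
[XO/OX/XX/OO] end (terminal +0, X#3); searched XO/OX/.X/.O to 4

X winning at [XO/OX/.X/.O]: False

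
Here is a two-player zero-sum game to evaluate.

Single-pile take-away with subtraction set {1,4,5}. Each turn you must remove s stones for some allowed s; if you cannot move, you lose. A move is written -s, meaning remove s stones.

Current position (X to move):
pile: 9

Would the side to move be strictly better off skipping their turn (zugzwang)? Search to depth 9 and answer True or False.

zugzwang(9, X) = False

ply 1, X at 9 | -1=+1→8*; -4=-1→5; -5=-1→4
ply 2, O at 8 | -1=-1→7*; -4=-1→4; -5=-1→3
ply 3, X at 7 | -1=-1→6; -4=-1→3; -5=+1→2*
ply 4, O at 2 | -1=-1→1*
ply 5, X at 1 | -1=+1→0*
ply 6: 0 is terminal -1 (O); from 9 depth 9
pass branch (O moves first from the same position):
  | ply 1, O at 9 | -1=+1→8*; -4=-1→5; -5=-1→4
  | ply 2, X at 8 | -1=-1→7*; -4=-1→4; -5=-1→3
  | ply 3, O at 7 | -1=-1→6; -4=-1→3; -5=+1→2*
  | ply 4, X at 2 | -1=-1→1*
  | ply 5, O at 1 | -1=+1→0*
  | ply 6: 0 is terminal -1 (X); from 9 depth 9
X moving scores +1; X passing scores -1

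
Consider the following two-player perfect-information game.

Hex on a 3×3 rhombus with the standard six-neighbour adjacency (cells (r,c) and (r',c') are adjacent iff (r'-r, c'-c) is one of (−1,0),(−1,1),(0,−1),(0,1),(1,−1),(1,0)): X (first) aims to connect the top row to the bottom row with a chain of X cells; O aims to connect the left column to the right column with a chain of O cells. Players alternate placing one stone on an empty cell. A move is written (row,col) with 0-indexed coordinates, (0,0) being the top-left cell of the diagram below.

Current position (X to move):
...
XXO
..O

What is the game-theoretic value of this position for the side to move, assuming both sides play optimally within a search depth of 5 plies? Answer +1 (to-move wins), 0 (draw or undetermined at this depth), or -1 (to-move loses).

value(.../XXO/..O, X) = +1

[.../XXO/..O] X move#1: (0,0):+1/X../XXO/..O*, (0,1):+1/.X./XXO/..O, (0,2):+1/..X/XXO/..O, (2,0):+1/.../XXO/X.O, (2,1):+1/.../XXO/.XO
[X../XXO/..O] O move#2: (0,1):-1/XO./XXO/..O*, (0,2):-1/X.O/XXO/..O, (2,0):-1/X../XXO/O.O, (2,1):-1/X../XXO/.OO
[XO./XXO/..O] X move#3: (0,2):+1/XOX/XXO/..O*, (2,0):+1/XO./XXO/X.O, (2,1):+1/XO./XXO/.XO
[XOX/XXO/..O] O move#4: (2,0):-1/XOX/XXO/O.O*, (2,1):-1/XOX/XXO/.OO
[XOX/XXO/O.O] X move#5: (2,1):+1/XOX/XXO/OXO*
[XOX/XXO/OXO] end (terminal -1, O#6); searched .../XXO/..O to 5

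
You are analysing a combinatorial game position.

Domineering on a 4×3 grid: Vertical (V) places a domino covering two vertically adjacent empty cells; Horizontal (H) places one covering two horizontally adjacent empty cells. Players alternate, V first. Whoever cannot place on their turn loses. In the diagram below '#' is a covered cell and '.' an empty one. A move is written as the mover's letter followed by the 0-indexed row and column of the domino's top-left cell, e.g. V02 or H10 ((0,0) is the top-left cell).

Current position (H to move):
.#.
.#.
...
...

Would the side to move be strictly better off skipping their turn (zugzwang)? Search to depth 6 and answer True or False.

[.#./.#./.../...] H move#1: H20:-1/.#./.#./##./...*, H21:-1/.#./.#./.##/..., H30:-1/.#./.#./.../##., H31:-1/.#./.#./.../.##
[.#./.#./##./...] V move#2: V00:+1/##./##./##./...*, V02:+1/.##/.##/##./..., V12:+1/.#./.##/###/..., V22:+1/.#./.#./###/..#
[##./##./##./...] H move#3: H30:-1/##./##./##./##.*, H31:-1/##./##./##./.##
[##./##./##./##.] V move#4: V02:+1/###/###/##./##.*, V12:+1/##./###/###/##., V22:+1/##./##./###/###
[###/###/##./##.] end (terminal -1, H#5); searched .#./.#./.../... to 6
suppose H passes — search the same position with V to move:
pass> [.#./.#./.../...] V move#1: V00:+1/##./##./.../...*, V02:+1/.##/.##/.../..., V10:-1/.#./##./#../..., V12:-1/.#./.##/..#/..., V20:+1/.#./.#./#../#.., V21:+1/.#./.#./.#./.#., V22:+1/.#./.#./..#/..#
pass> [##./##./.../...] H move#2: H20:-1/##./##./##./...*, H21:-1/##./##./.##/..., H30:-1/##./##./.../##., H31:-1/##./##./.../.##
pass> [##./##./##./...] V move#3: V02:-1/###/###/##./..., V12:-1/##./###/###/..., V22:+1/##./##./###/..#*
pass> [##./##./###/..#] H move#4: H30:-1/##./##./###/###*
pass> [##./##./###/###] V move#5: V02:+1/###/###/###/###*
pass> [###/###/###/###] end (terminal -1, H#6); searched .#./.#./.../... to 6
for H: play -1, pass -1

zugzwang(.#./.#./.../..., H) = False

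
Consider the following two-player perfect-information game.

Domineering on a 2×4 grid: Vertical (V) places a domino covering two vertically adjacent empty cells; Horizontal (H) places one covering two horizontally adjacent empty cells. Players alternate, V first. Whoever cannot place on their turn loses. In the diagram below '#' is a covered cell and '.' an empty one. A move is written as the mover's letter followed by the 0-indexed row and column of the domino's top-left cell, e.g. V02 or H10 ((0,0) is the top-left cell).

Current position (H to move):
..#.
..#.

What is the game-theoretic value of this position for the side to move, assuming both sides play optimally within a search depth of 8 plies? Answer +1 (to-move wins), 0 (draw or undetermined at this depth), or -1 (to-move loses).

value(..#./..#., H) = +1

[..#./..#.] H move#1: H00:+1/###./..#.*, H10:+1/..#./###.
[###./..#.] V move#2: V03:-1/####/..##*
[####/..##] H move#3: H10:+1/####/####*
[####/####] end (terminal -1, V#4); searched ..#./..#. to 8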